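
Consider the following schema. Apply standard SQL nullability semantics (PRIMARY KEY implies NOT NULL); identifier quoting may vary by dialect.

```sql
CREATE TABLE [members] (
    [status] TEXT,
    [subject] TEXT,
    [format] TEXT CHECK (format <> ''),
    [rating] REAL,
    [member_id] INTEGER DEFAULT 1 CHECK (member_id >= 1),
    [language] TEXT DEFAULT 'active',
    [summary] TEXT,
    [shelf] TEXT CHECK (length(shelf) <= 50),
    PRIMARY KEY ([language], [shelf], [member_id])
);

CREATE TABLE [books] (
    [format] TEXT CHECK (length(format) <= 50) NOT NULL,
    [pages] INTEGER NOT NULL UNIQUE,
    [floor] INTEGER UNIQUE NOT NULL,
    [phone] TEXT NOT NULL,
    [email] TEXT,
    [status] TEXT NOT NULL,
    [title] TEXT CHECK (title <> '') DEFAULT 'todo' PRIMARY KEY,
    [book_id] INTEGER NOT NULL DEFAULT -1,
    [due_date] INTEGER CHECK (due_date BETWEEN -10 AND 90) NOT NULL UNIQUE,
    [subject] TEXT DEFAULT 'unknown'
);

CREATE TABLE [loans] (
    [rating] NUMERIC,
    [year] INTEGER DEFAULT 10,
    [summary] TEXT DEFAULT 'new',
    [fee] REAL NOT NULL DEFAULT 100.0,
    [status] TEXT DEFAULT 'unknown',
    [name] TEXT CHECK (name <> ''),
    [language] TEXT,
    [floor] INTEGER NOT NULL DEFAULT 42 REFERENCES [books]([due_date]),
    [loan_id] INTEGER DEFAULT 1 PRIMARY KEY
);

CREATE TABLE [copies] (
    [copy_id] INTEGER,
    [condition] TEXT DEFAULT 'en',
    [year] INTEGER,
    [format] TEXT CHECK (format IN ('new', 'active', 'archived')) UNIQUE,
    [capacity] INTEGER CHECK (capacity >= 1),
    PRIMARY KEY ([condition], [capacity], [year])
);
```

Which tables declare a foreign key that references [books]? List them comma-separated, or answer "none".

loans

- loans.floor references books(due_date).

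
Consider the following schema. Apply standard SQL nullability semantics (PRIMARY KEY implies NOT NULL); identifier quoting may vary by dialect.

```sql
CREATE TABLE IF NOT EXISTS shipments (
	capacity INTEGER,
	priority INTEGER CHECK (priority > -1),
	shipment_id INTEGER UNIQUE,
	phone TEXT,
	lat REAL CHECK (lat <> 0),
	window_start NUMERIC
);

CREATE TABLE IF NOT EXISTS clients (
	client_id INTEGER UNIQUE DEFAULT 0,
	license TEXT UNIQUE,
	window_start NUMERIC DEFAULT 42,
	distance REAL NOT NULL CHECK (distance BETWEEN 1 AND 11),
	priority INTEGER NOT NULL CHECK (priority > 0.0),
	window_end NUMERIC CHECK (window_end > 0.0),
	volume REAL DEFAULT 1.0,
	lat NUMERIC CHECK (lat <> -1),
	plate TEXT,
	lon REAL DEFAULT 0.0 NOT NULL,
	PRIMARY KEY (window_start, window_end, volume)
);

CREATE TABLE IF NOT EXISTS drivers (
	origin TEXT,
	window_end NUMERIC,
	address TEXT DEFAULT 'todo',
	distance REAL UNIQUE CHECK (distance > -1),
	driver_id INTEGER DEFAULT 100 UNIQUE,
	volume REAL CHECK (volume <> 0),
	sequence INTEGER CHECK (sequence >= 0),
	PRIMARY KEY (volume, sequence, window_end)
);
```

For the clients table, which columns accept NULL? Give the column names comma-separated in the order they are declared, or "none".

- client_id: UNIQUE does not imply NOT NULL → nullable.
- license: UNIQUE does not imply NOT NULL → nullable.
- window_start: part of the PRIMARY KEY, which implies NOT NULL → not nullable.
- distance: declared NOT NULL → not nullable.
- priority: declared NOT NULL → not nullable.
- window_end: part of the PRIMARY KEY, which implies NOT NULL → not nullable.
- volume: part of the PRIMARY KEY, which implies NOT NULL → not nullable.
- lat: CHECK does not forbid NULL (a CHECK constraint passes when its expression is NULL) → nullable.
- plate: no NOT NULL constraint applies → nullable.
- lon: declared NOT NULL → not nullable.

client_id, license, lat, plate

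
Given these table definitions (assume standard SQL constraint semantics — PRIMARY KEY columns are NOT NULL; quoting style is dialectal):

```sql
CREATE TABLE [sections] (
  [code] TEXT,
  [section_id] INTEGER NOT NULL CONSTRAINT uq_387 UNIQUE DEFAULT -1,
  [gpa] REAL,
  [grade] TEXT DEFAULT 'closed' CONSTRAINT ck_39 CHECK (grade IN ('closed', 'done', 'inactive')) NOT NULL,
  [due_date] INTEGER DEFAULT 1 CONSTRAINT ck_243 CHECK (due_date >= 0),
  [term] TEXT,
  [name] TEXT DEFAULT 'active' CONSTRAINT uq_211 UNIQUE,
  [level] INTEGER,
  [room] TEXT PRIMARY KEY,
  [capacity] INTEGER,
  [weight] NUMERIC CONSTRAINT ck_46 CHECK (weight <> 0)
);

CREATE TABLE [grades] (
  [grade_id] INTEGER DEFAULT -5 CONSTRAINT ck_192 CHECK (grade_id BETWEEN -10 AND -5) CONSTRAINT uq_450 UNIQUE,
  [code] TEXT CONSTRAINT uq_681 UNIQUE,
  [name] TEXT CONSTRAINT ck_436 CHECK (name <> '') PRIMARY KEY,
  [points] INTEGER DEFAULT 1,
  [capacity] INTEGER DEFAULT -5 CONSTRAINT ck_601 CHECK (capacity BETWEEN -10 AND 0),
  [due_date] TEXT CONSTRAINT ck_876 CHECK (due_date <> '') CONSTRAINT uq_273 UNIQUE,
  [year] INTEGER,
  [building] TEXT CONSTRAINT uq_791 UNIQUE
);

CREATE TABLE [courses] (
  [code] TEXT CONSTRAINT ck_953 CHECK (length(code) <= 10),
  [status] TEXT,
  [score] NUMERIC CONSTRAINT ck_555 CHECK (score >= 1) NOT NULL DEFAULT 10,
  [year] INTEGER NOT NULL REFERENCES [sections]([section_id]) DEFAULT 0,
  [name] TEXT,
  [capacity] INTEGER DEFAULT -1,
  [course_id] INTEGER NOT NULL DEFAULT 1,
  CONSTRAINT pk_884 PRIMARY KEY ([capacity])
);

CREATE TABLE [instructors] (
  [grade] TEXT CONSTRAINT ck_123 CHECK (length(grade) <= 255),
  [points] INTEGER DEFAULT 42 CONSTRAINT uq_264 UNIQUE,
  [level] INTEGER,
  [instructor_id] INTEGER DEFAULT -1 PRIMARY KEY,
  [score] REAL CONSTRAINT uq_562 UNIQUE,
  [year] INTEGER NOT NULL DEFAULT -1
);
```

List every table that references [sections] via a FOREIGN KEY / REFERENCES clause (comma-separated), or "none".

courses

- courses.year references sections(section_id).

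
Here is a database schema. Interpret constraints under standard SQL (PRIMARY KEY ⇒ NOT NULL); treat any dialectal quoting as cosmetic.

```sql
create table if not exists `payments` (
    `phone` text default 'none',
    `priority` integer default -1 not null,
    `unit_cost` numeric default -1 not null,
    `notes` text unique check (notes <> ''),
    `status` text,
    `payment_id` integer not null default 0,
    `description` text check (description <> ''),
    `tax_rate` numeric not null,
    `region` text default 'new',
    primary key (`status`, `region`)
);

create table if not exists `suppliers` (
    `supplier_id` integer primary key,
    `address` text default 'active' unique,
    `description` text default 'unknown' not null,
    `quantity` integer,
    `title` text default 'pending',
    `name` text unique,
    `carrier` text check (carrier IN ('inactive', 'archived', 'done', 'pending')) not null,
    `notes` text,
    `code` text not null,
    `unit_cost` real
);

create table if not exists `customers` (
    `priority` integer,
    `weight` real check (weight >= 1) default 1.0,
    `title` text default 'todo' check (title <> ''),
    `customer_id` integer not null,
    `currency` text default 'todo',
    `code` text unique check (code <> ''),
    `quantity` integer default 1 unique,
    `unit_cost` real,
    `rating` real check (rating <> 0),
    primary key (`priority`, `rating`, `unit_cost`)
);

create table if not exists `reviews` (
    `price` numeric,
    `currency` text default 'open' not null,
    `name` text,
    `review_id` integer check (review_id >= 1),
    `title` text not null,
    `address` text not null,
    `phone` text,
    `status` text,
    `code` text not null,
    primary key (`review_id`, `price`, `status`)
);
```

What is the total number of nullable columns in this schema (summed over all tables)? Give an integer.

16

payments: 3 nullable (phone, notes, description — PK (status, region) and explicit NOT NULL columns excluded).
suppliers: 6 nullable (address, quantity, title, name, notes, unit_cost — PK (supplier_id) and explicit NOT NULL columns excluded).
customers: 5 nullable (weight, title, currency, code, quantity — PK (priority, rating, unit_cost) and explicit NOT NULL columns excluded).
reviews: 2 nullable (name, phone — PK (review_id, price, status) and explicit NOT NULL columns excluded).
Total: 3 + 6 + 5 + 2 = 16.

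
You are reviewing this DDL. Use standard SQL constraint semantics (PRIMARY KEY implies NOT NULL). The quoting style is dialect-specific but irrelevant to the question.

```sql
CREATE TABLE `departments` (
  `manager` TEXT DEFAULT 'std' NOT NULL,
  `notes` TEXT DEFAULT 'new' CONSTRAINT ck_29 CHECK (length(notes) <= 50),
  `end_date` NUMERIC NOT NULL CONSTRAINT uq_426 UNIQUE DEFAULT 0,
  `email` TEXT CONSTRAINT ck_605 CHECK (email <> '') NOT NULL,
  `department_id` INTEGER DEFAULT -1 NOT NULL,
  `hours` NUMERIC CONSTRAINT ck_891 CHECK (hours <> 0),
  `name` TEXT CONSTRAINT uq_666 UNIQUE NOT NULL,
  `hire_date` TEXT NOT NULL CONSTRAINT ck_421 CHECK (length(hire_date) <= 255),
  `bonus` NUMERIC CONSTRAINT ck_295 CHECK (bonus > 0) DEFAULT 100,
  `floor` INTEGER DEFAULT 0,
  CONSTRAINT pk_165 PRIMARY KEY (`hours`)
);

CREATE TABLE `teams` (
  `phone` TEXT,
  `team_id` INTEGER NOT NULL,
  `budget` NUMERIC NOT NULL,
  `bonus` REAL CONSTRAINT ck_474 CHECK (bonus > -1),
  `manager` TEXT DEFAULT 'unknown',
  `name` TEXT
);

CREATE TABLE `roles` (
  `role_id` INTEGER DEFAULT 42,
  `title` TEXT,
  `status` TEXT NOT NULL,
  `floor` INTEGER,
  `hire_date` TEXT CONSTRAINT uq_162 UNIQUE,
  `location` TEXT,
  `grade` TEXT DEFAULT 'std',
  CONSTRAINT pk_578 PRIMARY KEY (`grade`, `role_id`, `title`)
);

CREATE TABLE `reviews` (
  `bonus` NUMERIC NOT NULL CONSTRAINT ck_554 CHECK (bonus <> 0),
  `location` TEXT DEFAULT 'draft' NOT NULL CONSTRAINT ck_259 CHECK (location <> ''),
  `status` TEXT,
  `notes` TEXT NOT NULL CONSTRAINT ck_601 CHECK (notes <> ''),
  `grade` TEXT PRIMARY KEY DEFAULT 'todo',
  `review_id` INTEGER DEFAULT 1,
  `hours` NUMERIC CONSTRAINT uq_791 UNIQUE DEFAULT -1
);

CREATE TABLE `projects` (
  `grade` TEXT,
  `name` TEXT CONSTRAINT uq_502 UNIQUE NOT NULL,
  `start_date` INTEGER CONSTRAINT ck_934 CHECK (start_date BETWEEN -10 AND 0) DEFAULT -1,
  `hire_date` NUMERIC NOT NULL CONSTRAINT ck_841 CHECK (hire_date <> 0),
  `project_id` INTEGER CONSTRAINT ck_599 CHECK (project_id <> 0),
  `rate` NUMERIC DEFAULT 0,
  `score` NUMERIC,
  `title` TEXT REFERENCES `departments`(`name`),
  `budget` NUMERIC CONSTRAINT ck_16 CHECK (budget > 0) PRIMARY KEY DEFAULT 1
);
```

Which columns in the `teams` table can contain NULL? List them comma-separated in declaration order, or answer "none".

phone, bonus, manager, name

- phone: no NOT NULL constraint applies → nullable.
- team_id: declared NOT NULL → not nullable.
- budget: declared NOT NULL → not nullable.
- bonus: CHECK does not forbid NULL (a CHECK constraint passes when its expression is NULL) → nullable.
- manager: DEFAULT only fills an omitted column; an explicit NULL is still allowed → nullable.
- name: no NOT NULL constraint applies → nullable.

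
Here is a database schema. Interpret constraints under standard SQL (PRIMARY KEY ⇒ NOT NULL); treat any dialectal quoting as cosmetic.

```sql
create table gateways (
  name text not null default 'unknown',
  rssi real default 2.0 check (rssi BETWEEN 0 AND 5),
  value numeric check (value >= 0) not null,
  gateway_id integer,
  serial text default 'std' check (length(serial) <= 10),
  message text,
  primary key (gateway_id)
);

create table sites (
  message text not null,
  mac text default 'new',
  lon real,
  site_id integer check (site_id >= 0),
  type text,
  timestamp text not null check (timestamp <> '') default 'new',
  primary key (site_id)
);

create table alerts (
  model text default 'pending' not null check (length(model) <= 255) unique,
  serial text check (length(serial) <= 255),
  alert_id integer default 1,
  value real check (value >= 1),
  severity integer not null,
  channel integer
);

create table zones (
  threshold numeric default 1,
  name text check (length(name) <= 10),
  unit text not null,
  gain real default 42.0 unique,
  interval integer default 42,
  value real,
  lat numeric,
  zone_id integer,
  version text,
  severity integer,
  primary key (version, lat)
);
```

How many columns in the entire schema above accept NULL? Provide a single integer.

gateways: 3 nullable (rssi, serial, message — PK (gateway_id) and explicit NOT NULL columns excluded).
sites: 3 nullable (mac, lon, type — PK (site_id) and explicit NOT NULL columns excluded).
alerts: 4 nullable (serial, alert_id, value, channel — PK none and explicit NOT NULL columns excluded).
zones: 7 nullable (threshold, name, gain, interval, value, zone_id, severity — PK (version, lat) and explicit NOT NULL columns excluded).
Total: 3 + 3 + 4 + 7 = 17.

17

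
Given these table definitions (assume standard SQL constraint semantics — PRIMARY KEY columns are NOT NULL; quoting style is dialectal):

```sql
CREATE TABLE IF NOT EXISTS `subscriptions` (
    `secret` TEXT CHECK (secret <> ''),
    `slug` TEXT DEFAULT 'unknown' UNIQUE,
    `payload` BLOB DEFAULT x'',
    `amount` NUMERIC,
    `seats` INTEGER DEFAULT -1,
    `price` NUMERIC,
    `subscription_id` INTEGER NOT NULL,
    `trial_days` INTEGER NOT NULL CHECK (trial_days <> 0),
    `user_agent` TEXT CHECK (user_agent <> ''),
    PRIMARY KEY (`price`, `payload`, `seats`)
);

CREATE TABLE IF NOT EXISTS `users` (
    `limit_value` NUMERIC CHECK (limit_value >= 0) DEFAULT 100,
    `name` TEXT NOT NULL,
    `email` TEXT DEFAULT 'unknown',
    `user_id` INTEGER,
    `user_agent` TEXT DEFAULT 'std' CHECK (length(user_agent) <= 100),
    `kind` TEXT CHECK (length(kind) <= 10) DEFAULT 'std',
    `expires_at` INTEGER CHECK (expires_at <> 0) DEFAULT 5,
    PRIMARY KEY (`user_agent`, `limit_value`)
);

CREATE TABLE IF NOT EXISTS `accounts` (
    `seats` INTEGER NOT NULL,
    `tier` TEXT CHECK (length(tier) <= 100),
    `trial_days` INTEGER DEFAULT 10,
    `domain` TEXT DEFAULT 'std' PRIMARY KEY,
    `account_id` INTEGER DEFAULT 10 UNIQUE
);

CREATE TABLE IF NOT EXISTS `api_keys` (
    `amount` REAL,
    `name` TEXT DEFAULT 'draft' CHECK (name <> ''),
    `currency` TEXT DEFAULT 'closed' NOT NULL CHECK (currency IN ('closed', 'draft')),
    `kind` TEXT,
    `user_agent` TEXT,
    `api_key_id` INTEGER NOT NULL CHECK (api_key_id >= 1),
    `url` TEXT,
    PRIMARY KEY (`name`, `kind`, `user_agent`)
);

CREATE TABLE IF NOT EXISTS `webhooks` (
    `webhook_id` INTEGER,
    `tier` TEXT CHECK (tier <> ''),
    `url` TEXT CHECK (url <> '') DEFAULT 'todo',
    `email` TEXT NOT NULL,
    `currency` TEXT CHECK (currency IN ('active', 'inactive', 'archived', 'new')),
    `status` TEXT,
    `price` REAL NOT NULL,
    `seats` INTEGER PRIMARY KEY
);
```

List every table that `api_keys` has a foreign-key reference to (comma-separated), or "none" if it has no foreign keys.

none

No column in api_keys has a REFERENCES clause.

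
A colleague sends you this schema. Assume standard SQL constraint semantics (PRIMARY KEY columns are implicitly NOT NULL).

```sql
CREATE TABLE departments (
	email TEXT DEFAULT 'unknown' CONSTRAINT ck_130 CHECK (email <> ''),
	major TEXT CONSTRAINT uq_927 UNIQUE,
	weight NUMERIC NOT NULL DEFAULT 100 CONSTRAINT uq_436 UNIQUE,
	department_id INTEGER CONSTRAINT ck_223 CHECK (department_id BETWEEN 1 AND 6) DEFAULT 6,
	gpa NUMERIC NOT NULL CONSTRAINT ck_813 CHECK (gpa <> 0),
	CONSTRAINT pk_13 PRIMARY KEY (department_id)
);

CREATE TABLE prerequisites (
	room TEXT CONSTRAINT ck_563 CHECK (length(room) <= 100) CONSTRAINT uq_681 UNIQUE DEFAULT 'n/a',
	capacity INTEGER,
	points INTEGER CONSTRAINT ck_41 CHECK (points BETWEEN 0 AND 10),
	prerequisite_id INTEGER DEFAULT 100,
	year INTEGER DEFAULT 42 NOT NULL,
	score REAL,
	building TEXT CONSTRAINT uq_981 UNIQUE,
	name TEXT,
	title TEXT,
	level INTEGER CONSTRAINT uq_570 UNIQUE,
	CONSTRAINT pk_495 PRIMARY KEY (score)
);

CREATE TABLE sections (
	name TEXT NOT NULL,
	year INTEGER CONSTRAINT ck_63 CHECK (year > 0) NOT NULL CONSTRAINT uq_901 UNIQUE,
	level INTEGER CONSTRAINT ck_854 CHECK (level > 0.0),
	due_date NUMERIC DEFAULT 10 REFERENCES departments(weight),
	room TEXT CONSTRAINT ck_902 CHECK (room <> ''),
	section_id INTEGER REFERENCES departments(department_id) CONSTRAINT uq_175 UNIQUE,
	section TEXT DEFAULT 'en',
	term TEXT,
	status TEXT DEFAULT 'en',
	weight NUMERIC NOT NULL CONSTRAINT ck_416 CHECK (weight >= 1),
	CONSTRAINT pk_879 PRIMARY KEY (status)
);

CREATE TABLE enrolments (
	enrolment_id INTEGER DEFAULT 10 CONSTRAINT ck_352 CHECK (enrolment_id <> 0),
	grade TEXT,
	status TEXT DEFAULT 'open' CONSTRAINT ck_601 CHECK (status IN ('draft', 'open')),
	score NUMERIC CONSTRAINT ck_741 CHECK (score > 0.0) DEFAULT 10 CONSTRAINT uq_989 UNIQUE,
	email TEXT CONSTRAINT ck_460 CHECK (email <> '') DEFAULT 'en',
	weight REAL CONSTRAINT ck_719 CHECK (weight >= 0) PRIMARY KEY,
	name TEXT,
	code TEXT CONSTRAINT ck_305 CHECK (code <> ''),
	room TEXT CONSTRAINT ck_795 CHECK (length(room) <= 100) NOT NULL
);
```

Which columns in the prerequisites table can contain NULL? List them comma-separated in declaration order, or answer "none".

room, capacity, points, prerequisite_id, building, name, title, level

- room: CHECK does not forbid NULL (a CHECK constraint passes when its expression is NULL) → nullable.
- capacity: no NOT NULL constraint applies → nullable.
- points: CHECK does not forbid NULL (a CHECK constraint passes when its expression is NULL) → nullable.
- prerequisite_id: DEFAULT only fills an omitted column; an explicit NULL is still allowed → nullable.
- year: declared NOT NULL → not nullable.
- score: part of the PRIMARY KEY, which implies NOT NULL → not nullable.
- building: UNIQUE does not imply NOT NULL → nullable.
- name: no NOT NULL constraint applies → nullable.
- title: no NOT NULL constraint applies → nullable.
- level: UNIQUE does not imply NOT NULL → nullable.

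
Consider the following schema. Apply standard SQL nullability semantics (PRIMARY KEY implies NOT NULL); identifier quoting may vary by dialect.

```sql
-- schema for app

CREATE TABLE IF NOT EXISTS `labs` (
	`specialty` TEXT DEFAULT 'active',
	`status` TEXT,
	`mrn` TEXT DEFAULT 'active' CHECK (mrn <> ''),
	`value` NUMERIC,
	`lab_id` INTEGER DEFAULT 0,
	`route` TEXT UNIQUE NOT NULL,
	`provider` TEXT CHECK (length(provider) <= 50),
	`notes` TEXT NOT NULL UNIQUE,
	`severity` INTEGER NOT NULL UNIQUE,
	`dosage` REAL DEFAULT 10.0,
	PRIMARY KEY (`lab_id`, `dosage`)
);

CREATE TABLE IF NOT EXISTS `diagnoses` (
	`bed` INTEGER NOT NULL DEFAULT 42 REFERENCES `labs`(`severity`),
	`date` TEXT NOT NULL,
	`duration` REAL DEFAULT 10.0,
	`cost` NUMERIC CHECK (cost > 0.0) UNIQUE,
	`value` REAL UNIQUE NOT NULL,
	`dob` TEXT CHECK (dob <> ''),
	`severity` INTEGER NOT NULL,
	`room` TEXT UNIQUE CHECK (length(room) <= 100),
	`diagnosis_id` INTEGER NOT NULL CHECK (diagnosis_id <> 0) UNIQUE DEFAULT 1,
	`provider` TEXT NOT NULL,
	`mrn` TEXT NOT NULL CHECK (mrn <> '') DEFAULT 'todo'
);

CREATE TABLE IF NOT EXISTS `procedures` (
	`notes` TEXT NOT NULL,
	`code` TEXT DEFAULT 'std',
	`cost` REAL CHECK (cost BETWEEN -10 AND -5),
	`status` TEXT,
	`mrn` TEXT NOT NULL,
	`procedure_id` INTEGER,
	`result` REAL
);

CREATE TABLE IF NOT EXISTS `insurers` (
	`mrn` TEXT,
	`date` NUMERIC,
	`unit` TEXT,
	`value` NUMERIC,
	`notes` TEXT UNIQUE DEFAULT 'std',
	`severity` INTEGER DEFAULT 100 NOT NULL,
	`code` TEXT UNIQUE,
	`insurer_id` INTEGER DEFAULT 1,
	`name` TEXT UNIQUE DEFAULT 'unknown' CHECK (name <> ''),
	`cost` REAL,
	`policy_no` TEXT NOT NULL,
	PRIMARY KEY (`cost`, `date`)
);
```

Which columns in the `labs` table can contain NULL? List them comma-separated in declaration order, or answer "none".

specialty, status, mrn, value, provider

- specialty: DEFAULT only fills an omitted column; an explicit NULL is still allowed → nullable.
- status: no NOT NULL constraint applies → nullable.
- mrn: CHECK does not forbid NULL (a CHECK constraint passes when its expression is NULL) → nullable.
- value: no NOT NULL constraint applies → nullable.
- lab_id: part of the PRIMARY KEY, which implies NOT NULL → not nullable.
- route: declared NOT NULL → not nullable.
- provider: CHECK does not forbid NULL (a CHECK constraint passes when its expression is NULL) → nullable.
- notes: declared NOT NULL → not nullable.
- severity: declared NOT NULL → not nullable.
- dosage: part of the PRIMARY KEY, which implies NOT NULL → not nullable.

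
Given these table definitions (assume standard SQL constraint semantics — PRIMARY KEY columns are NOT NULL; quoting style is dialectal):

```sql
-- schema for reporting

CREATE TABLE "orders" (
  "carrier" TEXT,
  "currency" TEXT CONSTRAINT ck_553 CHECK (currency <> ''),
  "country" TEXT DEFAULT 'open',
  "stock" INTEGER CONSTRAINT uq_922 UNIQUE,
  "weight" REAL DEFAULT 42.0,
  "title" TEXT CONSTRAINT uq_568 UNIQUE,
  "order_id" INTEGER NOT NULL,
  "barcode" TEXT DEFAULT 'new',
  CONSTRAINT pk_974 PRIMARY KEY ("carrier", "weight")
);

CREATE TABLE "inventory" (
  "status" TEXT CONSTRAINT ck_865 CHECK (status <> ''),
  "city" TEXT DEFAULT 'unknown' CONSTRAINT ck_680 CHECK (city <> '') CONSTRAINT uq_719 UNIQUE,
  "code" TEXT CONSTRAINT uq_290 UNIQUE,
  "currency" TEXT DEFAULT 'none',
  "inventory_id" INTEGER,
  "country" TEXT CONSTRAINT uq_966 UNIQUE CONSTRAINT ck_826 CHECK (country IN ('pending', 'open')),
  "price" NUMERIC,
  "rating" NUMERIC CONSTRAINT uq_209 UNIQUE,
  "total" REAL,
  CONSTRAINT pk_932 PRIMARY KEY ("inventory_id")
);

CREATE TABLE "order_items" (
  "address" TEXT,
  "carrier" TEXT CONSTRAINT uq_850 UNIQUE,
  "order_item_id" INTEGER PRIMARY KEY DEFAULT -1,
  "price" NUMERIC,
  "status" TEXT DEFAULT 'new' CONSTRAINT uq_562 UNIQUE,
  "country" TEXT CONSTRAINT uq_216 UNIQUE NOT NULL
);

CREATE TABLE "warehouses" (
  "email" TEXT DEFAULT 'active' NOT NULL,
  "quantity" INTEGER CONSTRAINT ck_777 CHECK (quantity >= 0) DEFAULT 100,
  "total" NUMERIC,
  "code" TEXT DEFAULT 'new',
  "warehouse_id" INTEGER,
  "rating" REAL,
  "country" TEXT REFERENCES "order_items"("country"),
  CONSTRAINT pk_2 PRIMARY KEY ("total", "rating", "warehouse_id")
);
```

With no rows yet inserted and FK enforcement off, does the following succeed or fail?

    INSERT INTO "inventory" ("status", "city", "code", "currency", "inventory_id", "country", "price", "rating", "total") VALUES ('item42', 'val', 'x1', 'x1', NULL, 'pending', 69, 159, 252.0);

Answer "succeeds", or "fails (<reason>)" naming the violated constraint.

inventory_id is explicitly set to NULL, but inventory_id is part of the PRIMARY KEY (implied NOT NULL).

fails (NOT NULL on inventory_id)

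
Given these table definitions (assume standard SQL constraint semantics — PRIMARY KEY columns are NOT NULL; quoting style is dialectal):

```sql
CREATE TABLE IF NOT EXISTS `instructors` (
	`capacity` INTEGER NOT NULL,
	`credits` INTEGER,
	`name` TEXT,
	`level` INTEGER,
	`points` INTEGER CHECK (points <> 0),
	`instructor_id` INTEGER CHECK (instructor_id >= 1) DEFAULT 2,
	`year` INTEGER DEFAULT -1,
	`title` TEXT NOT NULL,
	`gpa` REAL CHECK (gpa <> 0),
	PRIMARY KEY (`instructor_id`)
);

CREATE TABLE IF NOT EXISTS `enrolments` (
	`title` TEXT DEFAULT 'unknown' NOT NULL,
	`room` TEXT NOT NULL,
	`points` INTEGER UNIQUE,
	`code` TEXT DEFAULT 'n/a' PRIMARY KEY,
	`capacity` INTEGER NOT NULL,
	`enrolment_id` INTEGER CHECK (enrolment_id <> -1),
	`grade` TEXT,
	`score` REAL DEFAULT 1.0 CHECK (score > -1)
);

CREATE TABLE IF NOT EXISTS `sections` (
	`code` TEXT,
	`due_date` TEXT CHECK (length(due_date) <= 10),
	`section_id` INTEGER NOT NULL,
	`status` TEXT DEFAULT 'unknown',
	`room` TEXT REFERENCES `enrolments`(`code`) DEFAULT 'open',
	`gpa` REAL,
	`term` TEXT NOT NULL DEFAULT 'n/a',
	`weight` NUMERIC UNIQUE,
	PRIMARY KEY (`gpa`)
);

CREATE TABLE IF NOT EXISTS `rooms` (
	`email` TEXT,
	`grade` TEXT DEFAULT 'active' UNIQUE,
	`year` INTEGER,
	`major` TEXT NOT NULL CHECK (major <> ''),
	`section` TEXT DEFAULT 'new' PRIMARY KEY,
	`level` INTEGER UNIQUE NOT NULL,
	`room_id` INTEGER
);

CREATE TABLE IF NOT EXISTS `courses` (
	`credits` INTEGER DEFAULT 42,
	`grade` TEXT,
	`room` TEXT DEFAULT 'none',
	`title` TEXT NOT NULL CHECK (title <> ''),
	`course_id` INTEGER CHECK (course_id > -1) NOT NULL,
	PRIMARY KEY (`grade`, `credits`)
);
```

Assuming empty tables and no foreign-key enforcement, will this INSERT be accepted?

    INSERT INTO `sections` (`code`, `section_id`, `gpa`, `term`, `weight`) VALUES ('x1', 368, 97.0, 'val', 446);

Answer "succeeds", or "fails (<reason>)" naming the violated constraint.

NOT NULL columns: gpa is supplied; section_id is supplied; term is supplied.
No constraint is violated.

succeeds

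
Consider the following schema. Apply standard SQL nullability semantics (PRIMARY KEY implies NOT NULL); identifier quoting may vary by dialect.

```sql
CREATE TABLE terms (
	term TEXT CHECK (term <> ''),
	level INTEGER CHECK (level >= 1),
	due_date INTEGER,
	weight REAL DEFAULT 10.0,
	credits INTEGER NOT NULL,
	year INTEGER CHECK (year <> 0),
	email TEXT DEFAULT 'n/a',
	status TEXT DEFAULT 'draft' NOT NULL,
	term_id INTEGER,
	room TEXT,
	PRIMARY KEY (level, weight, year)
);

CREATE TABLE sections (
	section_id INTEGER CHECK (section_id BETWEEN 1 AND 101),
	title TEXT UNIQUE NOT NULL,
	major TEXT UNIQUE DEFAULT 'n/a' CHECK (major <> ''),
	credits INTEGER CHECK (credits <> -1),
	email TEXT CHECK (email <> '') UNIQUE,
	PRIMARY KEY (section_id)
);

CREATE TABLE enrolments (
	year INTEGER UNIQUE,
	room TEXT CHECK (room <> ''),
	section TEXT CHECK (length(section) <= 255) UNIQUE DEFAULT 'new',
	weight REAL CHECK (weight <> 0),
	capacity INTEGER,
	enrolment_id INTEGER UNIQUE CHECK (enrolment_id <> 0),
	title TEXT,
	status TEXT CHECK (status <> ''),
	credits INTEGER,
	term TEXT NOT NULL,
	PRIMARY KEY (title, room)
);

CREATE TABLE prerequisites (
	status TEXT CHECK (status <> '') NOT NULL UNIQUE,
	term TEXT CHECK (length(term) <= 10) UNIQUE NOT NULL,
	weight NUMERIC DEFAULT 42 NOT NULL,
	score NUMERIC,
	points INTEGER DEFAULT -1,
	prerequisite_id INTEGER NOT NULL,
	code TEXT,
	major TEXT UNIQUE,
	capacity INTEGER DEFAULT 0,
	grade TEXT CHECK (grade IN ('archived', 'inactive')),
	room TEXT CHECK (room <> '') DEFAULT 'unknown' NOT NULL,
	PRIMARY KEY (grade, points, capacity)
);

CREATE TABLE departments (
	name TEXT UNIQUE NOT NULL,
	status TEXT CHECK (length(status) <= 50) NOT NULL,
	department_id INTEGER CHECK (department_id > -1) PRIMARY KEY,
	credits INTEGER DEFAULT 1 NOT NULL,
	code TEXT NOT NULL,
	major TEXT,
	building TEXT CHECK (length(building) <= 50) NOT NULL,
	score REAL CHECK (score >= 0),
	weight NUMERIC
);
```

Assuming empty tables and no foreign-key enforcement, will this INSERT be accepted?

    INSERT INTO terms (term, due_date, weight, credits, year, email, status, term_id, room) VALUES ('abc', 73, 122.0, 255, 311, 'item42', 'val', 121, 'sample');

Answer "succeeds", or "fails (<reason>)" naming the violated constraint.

fails (NOT NULL on level)

level is omitted from the column list and has no DEFAULT, so it would receive NULL.
But level is part of the PRIMARY KEY (implied NOT NULL).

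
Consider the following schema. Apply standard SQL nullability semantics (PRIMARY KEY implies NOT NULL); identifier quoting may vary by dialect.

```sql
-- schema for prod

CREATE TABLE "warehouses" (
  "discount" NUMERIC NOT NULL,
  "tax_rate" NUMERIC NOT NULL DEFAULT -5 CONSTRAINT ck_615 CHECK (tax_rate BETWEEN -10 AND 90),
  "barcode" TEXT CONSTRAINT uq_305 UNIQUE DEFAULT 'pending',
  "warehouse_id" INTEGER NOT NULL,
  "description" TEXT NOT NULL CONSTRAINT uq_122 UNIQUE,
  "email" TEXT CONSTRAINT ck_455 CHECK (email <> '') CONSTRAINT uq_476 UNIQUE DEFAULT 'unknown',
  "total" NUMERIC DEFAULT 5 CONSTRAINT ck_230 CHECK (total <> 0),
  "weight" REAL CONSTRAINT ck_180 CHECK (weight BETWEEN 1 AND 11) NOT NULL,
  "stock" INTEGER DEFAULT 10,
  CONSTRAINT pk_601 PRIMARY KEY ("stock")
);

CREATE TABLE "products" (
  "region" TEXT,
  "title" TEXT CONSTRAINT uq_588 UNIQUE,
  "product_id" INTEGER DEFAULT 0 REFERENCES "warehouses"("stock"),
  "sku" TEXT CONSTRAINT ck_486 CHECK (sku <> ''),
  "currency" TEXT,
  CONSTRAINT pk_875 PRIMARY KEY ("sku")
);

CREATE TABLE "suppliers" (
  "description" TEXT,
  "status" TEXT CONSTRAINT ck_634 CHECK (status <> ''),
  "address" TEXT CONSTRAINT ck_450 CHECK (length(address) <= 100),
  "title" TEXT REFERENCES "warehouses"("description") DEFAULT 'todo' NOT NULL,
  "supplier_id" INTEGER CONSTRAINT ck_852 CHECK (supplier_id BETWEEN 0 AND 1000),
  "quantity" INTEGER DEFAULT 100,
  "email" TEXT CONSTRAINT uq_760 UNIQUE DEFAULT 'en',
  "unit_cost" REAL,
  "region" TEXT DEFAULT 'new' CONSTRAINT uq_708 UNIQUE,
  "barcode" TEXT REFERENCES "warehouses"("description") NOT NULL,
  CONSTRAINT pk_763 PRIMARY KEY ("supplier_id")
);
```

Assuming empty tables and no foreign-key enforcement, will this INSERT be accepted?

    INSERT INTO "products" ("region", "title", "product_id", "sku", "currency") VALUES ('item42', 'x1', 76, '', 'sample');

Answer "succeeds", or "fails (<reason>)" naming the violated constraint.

The value '' for sku violates CHECK (sku <> '').

fails (CHECK on sku)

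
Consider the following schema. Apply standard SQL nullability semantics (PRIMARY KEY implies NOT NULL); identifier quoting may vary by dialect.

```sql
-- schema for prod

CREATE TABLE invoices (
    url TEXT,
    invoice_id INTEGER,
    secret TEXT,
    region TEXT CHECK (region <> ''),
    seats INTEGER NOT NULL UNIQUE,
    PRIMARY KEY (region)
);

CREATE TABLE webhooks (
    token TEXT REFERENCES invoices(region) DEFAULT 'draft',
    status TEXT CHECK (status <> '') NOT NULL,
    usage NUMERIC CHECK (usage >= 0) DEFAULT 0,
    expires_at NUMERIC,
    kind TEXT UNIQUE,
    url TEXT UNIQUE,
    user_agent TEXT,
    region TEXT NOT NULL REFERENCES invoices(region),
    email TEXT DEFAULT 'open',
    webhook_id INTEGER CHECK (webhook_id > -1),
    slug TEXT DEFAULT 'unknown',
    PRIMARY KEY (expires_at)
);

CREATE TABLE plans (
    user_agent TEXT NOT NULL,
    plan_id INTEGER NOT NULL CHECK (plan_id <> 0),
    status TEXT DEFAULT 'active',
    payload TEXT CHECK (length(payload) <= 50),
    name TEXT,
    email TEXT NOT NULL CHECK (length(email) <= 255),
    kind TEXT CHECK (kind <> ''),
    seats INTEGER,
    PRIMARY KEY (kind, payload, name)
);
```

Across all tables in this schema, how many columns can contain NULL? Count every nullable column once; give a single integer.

13

invoices: 3 nullable (url, invoice_id, secret — PK (region) and explicit NOT NULL columns excluded).
webhooks: 8 nullable (token, usage, kind, url, user_agent, email, webhook_id, slug — PK (expires_at) and explicit NOT NULL columns excluded).
plans: 2 nullable (status, seats — PK (kind, payload, name) and explicit NOT NULL columns excluded).
Total: 3 + 8 + 2 = 13.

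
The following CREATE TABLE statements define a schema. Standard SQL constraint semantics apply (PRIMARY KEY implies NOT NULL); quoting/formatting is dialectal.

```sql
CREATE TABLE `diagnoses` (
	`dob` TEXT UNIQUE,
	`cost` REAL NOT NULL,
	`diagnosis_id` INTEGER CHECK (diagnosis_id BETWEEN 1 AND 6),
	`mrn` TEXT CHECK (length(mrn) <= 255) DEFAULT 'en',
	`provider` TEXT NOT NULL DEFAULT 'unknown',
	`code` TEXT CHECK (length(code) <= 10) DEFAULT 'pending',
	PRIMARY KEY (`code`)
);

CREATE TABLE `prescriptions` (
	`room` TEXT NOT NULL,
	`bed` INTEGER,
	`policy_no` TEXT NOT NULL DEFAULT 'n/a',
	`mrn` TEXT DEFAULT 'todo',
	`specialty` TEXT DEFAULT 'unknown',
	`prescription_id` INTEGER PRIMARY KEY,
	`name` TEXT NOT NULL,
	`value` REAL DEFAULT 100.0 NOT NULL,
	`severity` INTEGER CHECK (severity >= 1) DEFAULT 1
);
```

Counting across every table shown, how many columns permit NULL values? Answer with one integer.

diagnoses: 3 nullable (dob, diagnosis_id, mrn — PK (code) and explicit NOT NULL columns excluded).
prescriptions: 4 nullable (bed, mrn, specialty, severity — PK (prescription_id) and explicit NOT NULL columns excluded).
Total: 3 + 4 = 7.

7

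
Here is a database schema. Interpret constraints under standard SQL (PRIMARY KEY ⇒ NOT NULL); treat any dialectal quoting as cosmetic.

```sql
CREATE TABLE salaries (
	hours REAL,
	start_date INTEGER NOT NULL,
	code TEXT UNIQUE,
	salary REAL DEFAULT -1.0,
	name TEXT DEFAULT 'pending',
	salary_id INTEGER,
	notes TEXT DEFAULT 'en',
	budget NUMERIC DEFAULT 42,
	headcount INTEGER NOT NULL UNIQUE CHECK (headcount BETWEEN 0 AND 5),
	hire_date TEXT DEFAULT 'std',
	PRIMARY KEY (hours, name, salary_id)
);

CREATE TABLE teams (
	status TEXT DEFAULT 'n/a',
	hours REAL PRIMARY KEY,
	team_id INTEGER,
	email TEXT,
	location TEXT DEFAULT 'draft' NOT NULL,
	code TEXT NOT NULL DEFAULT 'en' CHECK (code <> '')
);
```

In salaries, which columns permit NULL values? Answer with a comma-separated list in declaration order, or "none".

code, salary, notes, budget, hire_date

- hours: part of the PRIMARY KEY, which implies NOT NULL → not nullable.
- start_date: declared NOT NULL → not nullable.
- code: UNIQUE does not imply NOT NULL → nullable.
- salary: DEFAULT only fills an omitted column; an explicit NULL is still allowed → nullable.
- name: part of the PRIMARY KEY, which implies NOT NULL → not nullable.
- salary_id: part of the PRIMARY KEY, which implies NOT NULL → not nullable.
- notes: DEFAULT only fills an omitted column; an explicit NULL is still allowed → nullable.
- budget: DEFAULT only fills an omitted column; an explicit NULL is still allowed → nullable.
- headcount: declared NOT NULL → not nullable.
- hire_date: DEFAULT only fills an omitted column; an explicit NULL is still allowed → nullable.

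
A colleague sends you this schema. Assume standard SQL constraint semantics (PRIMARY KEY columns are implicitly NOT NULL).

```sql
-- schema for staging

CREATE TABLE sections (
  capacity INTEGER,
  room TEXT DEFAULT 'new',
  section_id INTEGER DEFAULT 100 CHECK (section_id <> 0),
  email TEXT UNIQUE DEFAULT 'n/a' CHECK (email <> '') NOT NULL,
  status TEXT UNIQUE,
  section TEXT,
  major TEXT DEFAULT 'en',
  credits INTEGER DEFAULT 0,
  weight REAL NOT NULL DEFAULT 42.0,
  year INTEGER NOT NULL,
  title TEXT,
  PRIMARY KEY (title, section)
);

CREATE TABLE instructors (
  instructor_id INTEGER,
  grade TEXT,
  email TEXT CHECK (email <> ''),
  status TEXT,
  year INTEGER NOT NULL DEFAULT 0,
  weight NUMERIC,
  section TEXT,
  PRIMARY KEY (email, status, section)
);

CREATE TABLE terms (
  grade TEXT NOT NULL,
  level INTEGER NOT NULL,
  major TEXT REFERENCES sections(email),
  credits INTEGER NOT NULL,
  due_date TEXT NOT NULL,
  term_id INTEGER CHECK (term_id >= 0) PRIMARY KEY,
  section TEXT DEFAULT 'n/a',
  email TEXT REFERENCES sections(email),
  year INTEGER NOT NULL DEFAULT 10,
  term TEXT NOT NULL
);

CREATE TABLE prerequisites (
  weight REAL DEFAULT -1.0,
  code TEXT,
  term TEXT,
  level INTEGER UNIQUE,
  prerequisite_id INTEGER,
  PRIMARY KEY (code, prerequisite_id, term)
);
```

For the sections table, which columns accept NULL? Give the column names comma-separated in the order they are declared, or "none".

capacity, room, section_id, status, major, credits

- capacity: no NOT NULL constraint applies → nullable.
- room: DEFAULT only fills an omitted column; an explicit NULL is still allowed → nullable.
- section_id: CHECK does not forbid NULL (a CHECK constraint passes when its expression is NULL) → nullable.
- email: declared NOT NULL → not nullable.
- status: UNIQUE does not imply NOT NULL → nullable.
- section: part of the PRIMARY KEY, which implies NOT NULL → not nullable.
- major: DEFAULT only fills an omitted column; an explicit NULL is still allowed → nullable.
- credits: DEFAULT only fills an omitted column; an explicit NULL is still allowed → nullable.
- weight: declared NOT NULL → not nullable.
- year: declared NOT NULL → not nullable.
- title: part of the PRIMARY KEY, which implies NOT NULL → not nullable.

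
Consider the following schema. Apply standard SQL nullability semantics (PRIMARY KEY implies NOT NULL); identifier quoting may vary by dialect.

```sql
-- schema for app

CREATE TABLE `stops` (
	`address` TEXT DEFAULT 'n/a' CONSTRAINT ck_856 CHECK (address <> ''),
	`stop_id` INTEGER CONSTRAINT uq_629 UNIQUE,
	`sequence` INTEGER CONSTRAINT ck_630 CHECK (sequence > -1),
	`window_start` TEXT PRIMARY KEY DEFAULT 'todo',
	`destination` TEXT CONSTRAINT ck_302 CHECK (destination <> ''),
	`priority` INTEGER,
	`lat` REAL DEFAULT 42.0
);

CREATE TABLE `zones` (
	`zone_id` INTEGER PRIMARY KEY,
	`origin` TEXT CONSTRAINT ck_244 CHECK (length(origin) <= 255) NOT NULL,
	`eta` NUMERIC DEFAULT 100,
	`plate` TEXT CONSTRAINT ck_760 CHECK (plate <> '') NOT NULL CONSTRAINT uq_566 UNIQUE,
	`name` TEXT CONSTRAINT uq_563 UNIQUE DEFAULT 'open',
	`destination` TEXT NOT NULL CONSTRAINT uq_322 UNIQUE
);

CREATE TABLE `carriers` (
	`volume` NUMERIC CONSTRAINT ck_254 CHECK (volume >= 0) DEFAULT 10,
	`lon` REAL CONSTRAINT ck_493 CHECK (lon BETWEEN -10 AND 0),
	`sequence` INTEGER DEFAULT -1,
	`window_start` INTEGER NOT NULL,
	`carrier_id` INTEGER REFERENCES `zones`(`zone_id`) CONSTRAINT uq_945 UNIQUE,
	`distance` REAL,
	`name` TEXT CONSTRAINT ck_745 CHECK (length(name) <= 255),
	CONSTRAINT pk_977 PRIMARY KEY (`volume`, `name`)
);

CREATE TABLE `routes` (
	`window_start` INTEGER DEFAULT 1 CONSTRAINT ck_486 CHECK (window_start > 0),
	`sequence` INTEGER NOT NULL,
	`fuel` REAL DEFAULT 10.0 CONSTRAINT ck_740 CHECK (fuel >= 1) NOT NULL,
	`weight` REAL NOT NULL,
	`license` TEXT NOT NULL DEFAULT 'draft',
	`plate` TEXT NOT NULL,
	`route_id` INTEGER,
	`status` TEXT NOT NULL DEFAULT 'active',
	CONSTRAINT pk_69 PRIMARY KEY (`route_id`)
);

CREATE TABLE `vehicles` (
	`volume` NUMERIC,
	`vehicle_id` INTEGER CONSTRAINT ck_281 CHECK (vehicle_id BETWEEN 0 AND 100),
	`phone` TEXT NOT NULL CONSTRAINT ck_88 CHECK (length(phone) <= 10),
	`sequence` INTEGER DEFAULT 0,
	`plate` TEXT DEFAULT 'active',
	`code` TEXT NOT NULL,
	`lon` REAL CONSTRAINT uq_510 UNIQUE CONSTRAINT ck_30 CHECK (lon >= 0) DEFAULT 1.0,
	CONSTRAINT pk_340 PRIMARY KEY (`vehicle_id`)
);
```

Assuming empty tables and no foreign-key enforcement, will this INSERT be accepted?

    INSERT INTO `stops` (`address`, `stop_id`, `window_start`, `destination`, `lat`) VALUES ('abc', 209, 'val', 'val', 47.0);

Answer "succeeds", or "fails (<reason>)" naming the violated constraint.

succeeds

NOT NULL columns: window_start is supplied.
CHECK constraints: 'abc' satisfies (address <> ''); 'val' satisfies (destination <> '').
No constraint is violated.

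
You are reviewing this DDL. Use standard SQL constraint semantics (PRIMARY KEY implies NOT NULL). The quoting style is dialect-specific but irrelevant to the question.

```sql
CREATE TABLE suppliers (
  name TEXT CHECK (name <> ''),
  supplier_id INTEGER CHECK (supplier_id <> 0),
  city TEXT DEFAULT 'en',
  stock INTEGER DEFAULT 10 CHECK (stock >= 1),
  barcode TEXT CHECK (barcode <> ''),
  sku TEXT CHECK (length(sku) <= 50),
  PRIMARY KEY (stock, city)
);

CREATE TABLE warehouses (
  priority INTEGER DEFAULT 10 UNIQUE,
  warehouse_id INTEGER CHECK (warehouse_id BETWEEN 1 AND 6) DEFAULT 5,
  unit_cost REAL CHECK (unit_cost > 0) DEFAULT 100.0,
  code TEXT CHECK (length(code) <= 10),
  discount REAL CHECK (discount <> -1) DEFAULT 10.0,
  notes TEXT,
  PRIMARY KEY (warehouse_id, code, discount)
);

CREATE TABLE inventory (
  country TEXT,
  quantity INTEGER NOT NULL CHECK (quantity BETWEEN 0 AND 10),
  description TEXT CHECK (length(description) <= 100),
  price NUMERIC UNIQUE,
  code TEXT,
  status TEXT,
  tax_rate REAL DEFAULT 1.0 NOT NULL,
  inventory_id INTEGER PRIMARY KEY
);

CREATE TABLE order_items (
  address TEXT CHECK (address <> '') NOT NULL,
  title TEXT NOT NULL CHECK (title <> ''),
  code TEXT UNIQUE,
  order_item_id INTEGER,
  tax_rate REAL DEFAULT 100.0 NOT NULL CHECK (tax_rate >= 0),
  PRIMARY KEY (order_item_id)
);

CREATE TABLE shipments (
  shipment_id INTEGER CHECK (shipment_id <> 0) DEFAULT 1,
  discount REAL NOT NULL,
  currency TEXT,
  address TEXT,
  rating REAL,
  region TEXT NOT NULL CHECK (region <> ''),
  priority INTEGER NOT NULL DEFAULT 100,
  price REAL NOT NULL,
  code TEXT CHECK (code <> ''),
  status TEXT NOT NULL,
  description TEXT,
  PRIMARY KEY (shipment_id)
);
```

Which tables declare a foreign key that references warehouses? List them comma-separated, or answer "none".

none

No REFERENCES clause anywhere in the schema names warehouses.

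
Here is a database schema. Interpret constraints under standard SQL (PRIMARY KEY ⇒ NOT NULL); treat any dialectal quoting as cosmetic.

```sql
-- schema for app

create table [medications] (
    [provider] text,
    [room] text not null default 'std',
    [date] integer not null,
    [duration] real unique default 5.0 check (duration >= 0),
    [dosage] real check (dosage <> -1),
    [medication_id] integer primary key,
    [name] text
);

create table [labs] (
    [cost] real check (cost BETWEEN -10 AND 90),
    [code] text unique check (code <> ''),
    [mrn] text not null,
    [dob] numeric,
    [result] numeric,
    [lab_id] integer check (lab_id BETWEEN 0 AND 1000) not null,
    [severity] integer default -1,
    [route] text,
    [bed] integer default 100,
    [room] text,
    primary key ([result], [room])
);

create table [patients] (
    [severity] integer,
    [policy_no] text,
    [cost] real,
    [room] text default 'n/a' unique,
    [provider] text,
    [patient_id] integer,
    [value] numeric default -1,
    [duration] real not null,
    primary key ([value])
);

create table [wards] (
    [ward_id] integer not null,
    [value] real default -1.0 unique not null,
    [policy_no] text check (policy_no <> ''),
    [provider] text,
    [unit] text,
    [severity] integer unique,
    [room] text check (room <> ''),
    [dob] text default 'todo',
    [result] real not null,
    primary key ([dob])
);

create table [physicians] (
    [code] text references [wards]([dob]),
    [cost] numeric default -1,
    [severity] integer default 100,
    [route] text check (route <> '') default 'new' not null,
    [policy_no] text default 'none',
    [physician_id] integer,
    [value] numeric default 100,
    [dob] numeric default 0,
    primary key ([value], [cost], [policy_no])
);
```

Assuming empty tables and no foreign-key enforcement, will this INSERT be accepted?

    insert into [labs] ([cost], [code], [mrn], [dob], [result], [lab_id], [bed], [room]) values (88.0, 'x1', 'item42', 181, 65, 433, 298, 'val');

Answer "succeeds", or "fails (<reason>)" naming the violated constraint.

NOT NULL columns: lab_id is supplied; mrn is supplied; result is supplied; room is supplied.
CHECK constraints: 88.0 satisfies (cost BETWEEN -10 AND 90); 'x1' satisfies (code <> ''); 433 satisfies (lab_id BETWEEN 0 AND 1000).
No constraint is violated.

succeeds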